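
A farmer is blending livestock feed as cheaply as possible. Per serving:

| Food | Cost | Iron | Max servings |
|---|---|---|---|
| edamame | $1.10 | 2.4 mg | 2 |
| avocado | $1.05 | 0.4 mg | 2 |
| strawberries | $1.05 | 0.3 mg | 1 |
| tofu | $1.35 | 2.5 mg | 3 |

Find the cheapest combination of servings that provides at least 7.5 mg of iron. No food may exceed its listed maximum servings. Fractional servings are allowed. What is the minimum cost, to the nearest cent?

$3.66

Cost per mg of iron: edamame $0.4583, tofu $0.5400, avocado $2.6250, strawberries $3.5000.
Take 2 servings of edamame: +4.8 mg iron for $2.20 (total $2.20, still need 2.7 mg).
Take 1.08 servings of tofu: +2.7 mg iron for $1.46 (total $3.66, still need 0.0 mg).
Filling from the cheapest source first is optimal under one linear minimum: $3.66.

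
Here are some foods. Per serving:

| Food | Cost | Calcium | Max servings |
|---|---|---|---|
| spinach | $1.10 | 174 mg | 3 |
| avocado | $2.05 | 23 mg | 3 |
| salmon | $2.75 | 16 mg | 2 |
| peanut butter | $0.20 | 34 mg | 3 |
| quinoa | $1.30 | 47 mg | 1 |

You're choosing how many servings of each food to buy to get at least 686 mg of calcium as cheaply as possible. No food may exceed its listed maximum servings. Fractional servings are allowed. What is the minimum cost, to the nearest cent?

$6.54

Cost per mg of calcium: peanut butter $0.0059, spinach $0.0063, quinoa $0.0277, avocado $0.0891, salmon $0.1719.
Take 3 servings of peanut butter: +102.0 mg calcium for $0.60 (total $0.60, still need 584.0 mg).
Take 3 servings of spinach: +522.0 mg calcium for $3.30 (total $3.90, still need 62.0 mg).
Take 1 serving of quinoa: +47.0 mg calcium for $1.30 (total $5.20, still need 15.0 mg).
Take 0.6522 servings of avocado: +15.0 mg calcium for $1.34 (total $6.54, still need 0.0 mg).
Greedy by cheapest-per-mg is optimal for a single linear constraint, so the minimum cost is $6.54.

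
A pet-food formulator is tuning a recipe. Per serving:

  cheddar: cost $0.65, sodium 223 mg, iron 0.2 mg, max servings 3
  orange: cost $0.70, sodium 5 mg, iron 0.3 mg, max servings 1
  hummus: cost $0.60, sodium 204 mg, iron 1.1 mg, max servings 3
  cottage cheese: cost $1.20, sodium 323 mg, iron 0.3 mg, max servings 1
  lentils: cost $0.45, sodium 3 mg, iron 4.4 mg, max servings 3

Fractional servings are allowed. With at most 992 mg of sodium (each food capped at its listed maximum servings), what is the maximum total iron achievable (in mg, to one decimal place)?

Iron per mg sodium: lentils 1.467, orange 0.06, hummus 0.005392, cottage cheese 0.0009288, cheddar 0.0008969.
Take 3 servings of lentils: uses 9 mg sodium, +13.2 mg iron (running total 13.2 mg).
Take 1 serving of orange: uses 5 mg sodium, +0.3 mg iron (running total 13.5 mg).
Take 3 servings of hummus: uses 612 mg sodium, +3.3 mg iron (running total 16.8 mg).
Take 1 serving of cottage cheese: uses 323 mg sodium, +0.3 mg iron (running total 17.1 mg).
Take 0.1928 servings of cheddar: uses 43 mg sodium, +0.0 mg iron (running total 17.1 mg).
Filling greedily by iron-per-mg sodium is optimal for one linear limit, giving 17.1 mg.

17.1 mg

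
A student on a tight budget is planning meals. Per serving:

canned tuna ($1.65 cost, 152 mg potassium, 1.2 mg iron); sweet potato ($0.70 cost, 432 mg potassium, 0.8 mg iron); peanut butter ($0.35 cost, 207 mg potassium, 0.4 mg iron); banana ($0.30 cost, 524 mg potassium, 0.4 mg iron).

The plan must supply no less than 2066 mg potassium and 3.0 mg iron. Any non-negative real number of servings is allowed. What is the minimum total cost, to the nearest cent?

canned tuna only: max(2066/152, 3.0/1.2) = 13.59 servings → $22.43.
sweet potato only: max(2066/432, 3.0/0.8) = 4.782 servings → $3.35.
peanut butter only: max(2066/207, 3.0/0.4) = 9.981 servings → $3.49.
banana only: max(2066/524, 3.0/0.4) = 7.5 servings → $2.25.
canned tuna + sweet potato with both targets exact would need a negative amount; discard.
canned tuna + peanut butter: intersection lies outside the first quadrant.
canned tuna + banana with both tight: 1.313 servings and 3.562 servings → $3.23.
sweet potato + peanut butter: the both-tight solution has a negative serving — not a feasible corner.
sweet potato + banana with both tight: 3.026 servings and 1.448 servings → $2.55.
peanut butter + banana with both tight: 5.88 servings and 1.62 servings → $2.54.
So the least-cost plan costs $2.25.

$2.25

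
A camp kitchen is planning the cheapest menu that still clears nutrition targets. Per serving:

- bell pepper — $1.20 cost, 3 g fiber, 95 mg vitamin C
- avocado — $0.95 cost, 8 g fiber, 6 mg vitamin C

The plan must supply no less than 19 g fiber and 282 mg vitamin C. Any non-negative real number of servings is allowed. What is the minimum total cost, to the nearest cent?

$4.69

Check every corner: each single food scaled to meet both minima, and each pair solved so both constraints bind.
bell pepper only: max(19/3, 282/95) = 6.333 servings → $7.60.
avocado only: max(19/8, 282/6) = 47 servings → $44.65.
bell pepper + avocado with both tight: 2.887 servings and 1.292 servings → $4.69.
So the least-cost plan costs $4.69.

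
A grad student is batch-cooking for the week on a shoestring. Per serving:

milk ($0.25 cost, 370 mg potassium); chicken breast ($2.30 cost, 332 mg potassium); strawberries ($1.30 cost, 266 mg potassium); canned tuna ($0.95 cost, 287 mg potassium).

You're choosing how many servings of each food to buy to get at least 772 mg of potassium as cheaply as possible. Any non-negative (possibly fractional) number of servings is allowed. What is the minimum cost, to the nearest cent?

Cost per mg of potassium: milk $0.0007, canned tuna $0.0033, strawberries $0.0049, chicken breast $0.0069.
With no serving limits, use only milk: 772 mg / 370 mg = 2.086 servings × $0.25 = $0.52.

$0.52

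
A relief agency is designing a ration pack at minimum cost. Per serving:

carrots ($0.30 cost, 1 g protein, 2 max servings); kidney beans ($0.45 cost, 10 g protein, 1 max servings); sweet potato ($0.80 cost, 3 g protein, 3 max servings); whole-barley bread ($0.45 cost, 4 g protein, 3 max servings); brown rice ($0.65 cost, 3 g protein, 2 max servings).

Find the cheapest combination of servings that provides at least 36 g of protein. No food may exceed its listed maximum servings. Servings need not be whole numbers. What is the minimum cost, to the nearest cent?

$5.23

Cost per g of protein: kidney beans $0.0450, whole-barley bread $0.1125, brown rice $0.2167, sweet potato $0.2667, carrots $0.3000.
Take 1 serving of kidney beans: +10.0 g protein for $0.45 (total $0.45, still need 26.0 g).
Take 3 servings of whole-barley bread: +12.0 g protein for $1.35 (total $1.80, still need 14.0 g).
Take 2 servings of brown rice: +6.0 g protein for $1.30 (total $3.10, still need 8.0 g).
Take 2.667 servings of sweet potato: +8.0 g protein for $2.13 (total $5.23, still need 0.0 g).
Filling from the cheapest source first is optimal under one linear minimum: $5.23.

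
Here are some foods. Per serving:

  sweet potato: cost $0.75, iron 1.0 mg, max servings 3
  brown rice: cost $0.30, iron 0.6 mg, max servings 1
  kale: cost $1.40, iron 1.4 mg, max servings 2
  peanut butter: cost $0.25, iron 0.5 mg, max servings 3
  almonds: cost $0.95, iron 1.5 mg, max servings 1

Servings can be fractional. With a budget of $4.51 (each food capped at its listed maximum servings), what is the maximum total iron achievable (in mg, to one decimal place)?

6.9 mg

Iron per dollar: brown rice 2, peanut butter 2, almonds 1.579, sweet potato 1.333, kale 1.
Take 1 serving of brown rice: spends $0.30, +0.6 mg iron (running total 0.6 mg).
Take 3 servings of peanut butter: spends $0.75, +1.5 mg iron (running total 2.1 mg).
Take 1 serving of almonds: spends $0.95, +1.5 mg iron (running total 3.6 mg).
Take 3 servings of sweet potato: spends $2.25, +3.0 mg iron (running total 6.6 mg).
Take 0.1857 servings of kale: spends $0.26, +0.3 mg iron (running total 6.9 mg).
Greedy by best ratio exhausts the cost allowance optimally: 6.9 mg.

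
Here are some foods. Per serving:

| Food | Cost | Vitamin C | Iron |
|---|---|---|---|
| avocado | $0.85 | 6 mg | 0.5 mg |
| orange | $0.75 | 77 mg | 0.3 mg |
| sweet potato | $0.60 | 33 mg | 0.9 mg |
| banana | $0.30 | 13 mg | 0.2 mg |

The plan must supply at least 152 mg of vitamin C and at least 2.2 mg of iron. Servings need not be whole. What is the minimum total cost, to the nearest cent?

This is a tiny linear program; its minimum lies at a vertex of the feasible set. List the vertices and price them.
avocado only: max(152/6, 2.2/0.5) = 25.33 servings → $21.53.
orange only: max(152/77, 2.2/0.3) = 7.333 servings → $5.50.
sweet potato only: max(152/33, 2.2/0.9) = 4.606 servings → $2.76.
banana only: max(152/13, 2.2/0.2) = 11.69 servings → $3.51.
avocado + orange with both tight: 3.373 servings and 1.711 servings → $4.15.
avocado + sweet potato with both targets exact would need a negative amount; discard.
avocado + banana: the both-tight solution has a negative serving — not a feasible corner.
orange + sweet potato with both tight: 1.081 servings and 2.084 servings → $2.06.
orange + banana with both tight: 0.1565 servings and 10.77 servings → $3.35.
sweet potato + banana: the both-tight solution has a negative serving — not a feasible corner.
The minimum over all feasible corners is $2.06.

$2.06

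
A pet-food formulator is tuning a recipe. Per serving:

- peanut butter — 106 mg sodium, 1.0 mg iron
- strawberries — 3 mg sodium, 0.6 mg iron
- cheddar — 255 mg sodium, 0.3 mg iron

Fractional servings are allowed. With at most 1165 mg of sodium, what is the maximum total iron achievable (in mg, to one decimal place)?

Iron per mg sodium: strawberries 0.2, peanut butter 0.009434, cheddar 0.001176.
With no serving limits, spend the whole sodium allowance on strawberries: 1165 mg / 3 mg × 0.6 mg = 233.0 mg.

233.0 mg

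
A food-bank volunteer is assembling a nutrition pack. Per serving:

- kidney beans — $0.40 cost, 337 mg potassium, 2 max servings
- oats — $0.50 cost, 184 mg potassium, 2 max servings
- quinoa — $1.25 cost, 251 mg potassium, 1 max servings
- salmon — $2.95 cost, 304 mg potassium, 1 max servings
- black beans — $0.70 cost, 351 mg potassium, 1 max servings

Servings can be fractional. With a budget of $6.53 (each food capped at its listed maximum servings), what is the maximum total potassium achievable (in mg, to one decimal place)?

1930.5 mg

Potassium per dollar: kidney beans 842.5, black beans 501.4, oats 368, quinoa 200.8, salmon 103.1.
Take 2 servings of kidney beans: spends $0.80, +674.0 mg potassium (running total 674.0 mg).
Take 1 serving of black beans: spends $0.70, +351.0 mg potassium (running total 1025.0 mg).
Take 2 servings of oats: spends $1.00, +368.0 mg potassium (running total 1393.0 mg).
Take 1 serving of quinoa: spends $1.25, +251.0 mg potassium (running total 1644.0 mg).
Take 0.9424 servings of salmon: spends $2.78, +286.5 mg potassium (running total 1930.5 mg).
Filling greedily by potassium-per-dollar is optimal for one linear limit, giving 1930.5 mg.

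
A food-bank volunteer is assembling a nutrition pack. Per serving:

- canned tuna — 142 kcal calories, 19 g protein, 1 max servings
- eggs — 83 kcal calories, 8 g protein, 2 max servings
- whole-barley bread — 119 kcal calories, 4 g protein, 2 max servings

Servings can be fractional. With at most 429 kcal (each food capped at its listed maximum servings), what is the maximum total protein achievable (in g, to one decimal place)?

Protein per kcal: canned tuna 0.1338, eggs 0.09639, whole-barley bread 0.03361.
Take 1 serving of canned tuna: uses 142 kcal, +19.0 g protein (running total 19.0 g).
Take 2 servings of eggs: uses 166 kcal, +16.0 g protein (running total 35.0 g).
Take 1.017 servings of whole-barley bread: uses 121 kcal, +4.1 g protein (running total 39.1 g).
Filling greedily by protein-per-kcal is optimal for one linear limit, giving 39.1 g.

39.1 g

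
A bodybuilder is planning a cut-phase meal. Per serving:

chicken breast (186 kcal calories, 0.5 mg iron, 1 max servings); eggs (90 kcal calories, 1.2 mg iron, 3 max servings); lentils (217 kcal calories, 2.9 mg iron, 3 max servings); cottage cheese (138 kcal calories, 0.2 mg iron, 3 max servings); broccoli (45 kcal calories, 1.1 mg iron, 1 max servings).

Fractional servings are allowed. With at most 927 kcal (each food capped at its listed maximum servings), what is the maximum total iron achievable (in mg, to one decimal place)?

12.9 mg

Iron per kcal: broccoli 0.02444, lentils 0.01336, eggs 0.01333, chicken breast 0.002688, cottage cheese 0.001449.
Take 1 serving of broccoli: uses 45 kcal, +1.1 mg iron (running total 1.1 mg).
Take 3 servings of lentils: uses 651 kcal, +8.7 mg iron (running total 9.8 mg).
Take 2.567 servings of eggs: uses 231 kcal, +3.1 mg iron (running total 12.9 mg).
Filling greedily by iron-per-kcal is optimal for one linear limit, giving 12.9 mg.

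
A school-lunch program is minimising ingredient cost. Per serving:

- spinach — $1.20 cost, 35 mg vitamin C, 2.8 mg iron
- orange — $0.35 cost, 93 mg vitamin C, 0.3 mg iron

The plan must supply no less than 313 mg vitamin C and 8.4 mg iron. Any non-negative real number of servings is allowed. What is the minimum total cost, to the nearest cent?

$4.12

A basic optimal solution has at most two foods positive. Try each food alone and each pair with both targets met exactly.
spinach only: max(313/35, 8.4/2.8) = 8.943 servings → $10.73.
orange only: max(313/93, 8.4/0.3) = 28 servings → $9.80.
spinach + orange with both tight: 2.75 servings and 2.331 servings → $4.12.
Cheapest feasible corner: $4.12.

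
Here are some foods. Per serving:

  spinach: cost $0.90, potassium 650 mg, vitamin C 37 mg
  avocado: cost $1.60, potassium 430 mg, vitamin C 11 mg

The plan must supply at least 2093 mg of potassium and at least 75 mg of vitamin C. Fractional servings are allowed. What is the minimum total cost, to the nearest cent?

$2.90

For a min-cost LP with two ≥-constraints, a basic feasible solution has at most two positive variables.
spinach only: max(2093/650, 75/37) = 3.22 servings → $2.90.
avocado only: max(2093/430, 75/11) = 6.818 servings → $10.91.
spinach + avocado with both tight: 1.053 servings and 3.275 servings → $6.19.
The minimum over all feasible corners is $2.90.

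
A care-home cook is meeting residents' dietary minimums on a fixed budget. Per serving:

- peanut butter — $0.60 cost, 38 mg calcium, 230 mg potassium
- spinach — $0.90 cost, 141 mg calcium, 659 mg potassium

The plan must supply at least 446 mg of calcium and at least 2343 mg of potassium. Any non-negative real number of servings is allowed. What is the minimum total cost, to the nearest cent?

peanut butter only: max(446/38, 2343/230) = 11.74 servings → $7.04.
spinach only: max(446/141, 2343/659) = 3.555 servings → $3.20.
peanut butter + spinach with both tight: 4.934 servings and 1.834 servings → $4.61.
Cheapest feasible corner: $3.20.

$3.20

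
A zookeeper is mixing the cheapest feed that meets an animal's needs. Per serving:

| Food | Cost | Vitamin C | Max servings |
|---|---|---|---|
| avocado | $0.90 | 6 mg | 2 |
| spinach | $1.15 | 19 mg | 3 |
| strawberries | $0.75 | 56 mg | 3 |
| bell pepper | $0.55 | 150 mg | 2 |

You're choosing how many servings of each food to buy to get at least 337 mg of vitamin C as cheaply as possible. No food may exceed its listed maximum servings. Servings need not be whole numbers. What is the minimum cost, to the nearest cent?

$1.60

Cost per mg of vitamin C: bell pepper $0.0037, strawberries $0.0134, spinach $0.0605, avocado $0.1500.
Take 2 servings of bell pepper: +300.0 mg vitamin C for $1.10 (total $1.10, still need 37.0 mg).
Take 0.6607 servings of strawberries: +37.0 mg vitamin C for $0.50 (total $1.60, still need 0.0 mg).
Greedy by cheapest-per-mg is optimal for a single linear constraint, so the minimum cost is $1.60.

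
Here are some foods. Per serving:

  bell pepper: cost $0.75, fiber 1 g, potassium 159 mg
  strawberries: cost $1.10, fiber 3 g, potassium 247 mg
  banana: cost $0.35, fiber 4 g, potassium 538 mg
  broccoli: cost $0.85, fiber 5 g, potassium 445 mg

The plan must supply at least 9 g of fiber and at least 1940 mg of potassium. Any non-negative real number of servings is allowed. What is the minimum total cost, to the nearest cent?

$1.26

An LP optimum is at a vertex; with two nutrient constraints at most two foods are used. Check each candidate.
bell pepper only: max(9/1, 1940/159) = 12.2 servings → $9.15.
strawberries only: max(9/3, 1940/247) = 7.854 servings → $8.64.
banana only: max(9/4, 1940/538) = 3.606 servings → $1.26.
broccoli only: max(9/5, 1940/445) = 4.36 servings → $3.71.
bell pepper + strawberries: the both-tight solution has a negative serving — not a feasible corner.
bell pepper + banana: intersection lies outside the first quadrant.
bell pepper + broccoli with both targets exact would need a negative amount; discard.
strawberries + banana with both targets exact would need a negative amount; discard.
strawberries + broccoli with both targets exact would need a negative amount; discard.
banana + broccoli: intersection lies outside the first quadrant.
Cheapest feasible corner: $1.26.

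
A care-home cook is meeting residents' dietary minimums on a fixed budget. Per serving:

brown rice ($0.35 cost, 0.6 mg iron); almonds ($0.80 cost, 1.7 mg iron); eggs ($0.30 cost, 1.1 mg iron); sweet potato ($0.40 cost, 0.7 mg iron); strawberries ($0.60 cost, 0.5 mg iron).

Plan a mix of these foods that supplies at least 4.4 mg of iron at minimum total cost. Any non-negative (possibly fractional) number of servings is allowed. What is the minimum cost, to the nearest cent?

Cost per mg of iron: eggs $0.2727, almonds $0.4706, sweet potato $0.5714, brown rice $0.5833, strawberries $1.2000.
With no serving limits, use only eggs: 4.4 mg / 1.1 mg = 4 servings × $0.30 = $1.20.

$1.20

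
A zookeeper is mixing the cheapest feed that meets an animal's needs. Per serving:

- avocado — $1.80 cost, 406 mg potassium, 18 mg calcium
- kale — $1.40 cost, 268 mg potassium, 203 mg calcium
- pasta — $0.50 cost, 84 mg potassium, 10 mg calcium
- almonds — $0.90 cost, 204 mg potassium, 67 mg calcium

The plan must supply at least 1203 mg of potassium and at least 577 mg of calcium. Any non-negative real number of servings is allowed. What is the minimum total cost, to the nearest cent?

With two linear requirements the optimum uses one or two foods; enumerate the corners.
avocado only: max(1203/406, 577/18) = 32.06 servings → $57.70.
kale only: max(1203/268, 577/203) = 4.489 servings → $6.28.
pasta only: max(1203/84, 577/10) = 57.7 servings → $28.85.
almonds only: max(1203/204, 577/67) = 8.612 servings → $7.75.
avocado + kale with both tight: 1.154 servings and 2.74 servings → $5.91.
avocado + pasta: intersection lies outside the first quadrant.
avocado + almonds with both targets exact would need a negative amount; discard.
kale + pasta with both tight: 2.535 servings and 6.232 servings → $6.67.
kale + almonds with both tight: 1.582 servings and 3.819 servings → $5.65.
pasta + almonds: intersection lies outside the first quadrant.
Cheapest feasible corner: $5.65.

$5.65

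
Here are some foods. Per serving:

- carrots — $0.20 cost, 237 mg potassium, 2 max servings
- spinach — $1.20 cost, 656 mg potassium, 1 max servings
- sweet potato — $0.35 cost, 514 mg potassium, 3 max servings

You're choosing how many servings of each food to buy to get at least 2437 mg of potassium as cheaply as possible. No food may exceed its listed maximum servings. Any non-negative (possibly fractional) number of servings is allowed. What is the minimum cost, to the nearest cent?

$2.22

Cost per mg of potassium: sweet potato $0.0007, carrots $0.0008, spinach $0.0018.
Take 3 servings of sweet potato: +1542.0 mg potassium for $1.05 (total $1.05, still need 895.0 mg).
Take 2 servings of carrots: +474.0 mg potassium for $0.40 (total $1.45, still need 421.0 mg).
Take 0.6418 servings of spinach: +421.0 mg potassium for $0.77 (total $2.22, still need 0.0 mg).
Greedy by cheapest-per-mg is optimal for a single linear constraint, so the minimum cost is $2.22.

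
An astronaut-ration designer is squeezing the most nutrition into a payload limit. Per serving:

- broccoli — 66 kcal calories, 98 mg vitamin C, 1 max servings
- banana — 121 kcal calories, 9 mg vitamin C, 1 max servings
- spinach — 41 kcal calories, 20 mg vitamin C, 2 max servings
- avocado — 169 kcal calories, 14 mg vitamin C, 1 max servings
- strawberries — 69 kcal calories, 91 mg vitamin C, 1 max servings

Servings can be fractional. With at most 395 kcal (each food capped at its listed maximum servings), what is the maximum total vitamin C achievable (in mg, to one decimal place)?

Vitamin C per kcal: broccoli 1.485, strawberries 1.319, spinach 0.4878, avocado 0.08284, banana 0.07438.
Take 1 serving of broccoli: uses 66 kcal, +98.0 mg vitamin C (running total 98.0 mg).
Take 1 serving of strawberries: uses 69 kcal, +91.0 mg vitamin C (running total 189.0 mg).
Take 2 servings of spinach: uses 82 kcal, +40.0 mg vitamin C (running total 229.0 mg).
Take 1 serving of avocado: uses 169 kcal, +14.0 mg vitamin C (running total 243.0 mg).
Take 0.07438 servings of banana: uses 9 kcal, +0.7 mg vitamin C (running total 243.7 mg).
Greedy by best ratio exhausts the calories allowance optimally: 243.7 mg.

243.7 mg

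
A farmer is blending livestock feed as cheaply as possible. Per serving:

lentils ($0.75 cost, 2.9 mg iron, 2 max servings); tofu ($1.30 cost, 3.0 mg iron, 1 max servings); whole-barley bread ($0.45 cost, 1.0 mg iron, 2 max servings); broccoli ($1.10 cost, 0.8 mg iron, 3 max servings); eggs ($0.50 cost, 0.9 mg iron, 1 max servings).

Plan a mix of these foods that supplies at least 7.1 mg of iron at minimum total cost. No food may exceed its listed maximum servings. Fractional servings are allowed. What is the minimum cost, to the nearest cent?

$2.06

Cost per mg of iron: lentils $0.2586, tofu $0.4333, whole-barley bread $0.4500, eggs $0.5556, broccoli $1.3750.
Take 2 servings of lentils: +5.8 mg iron for $1.50 (total $1.50, still need 1.3 mg).
Take 0.4333 servings of tofu: +1.3 mg iron for $0.56 (total $2.06, still need 0.0 mg).
Filling from the cheapest source first is optimal under one linear minimum: $2.06.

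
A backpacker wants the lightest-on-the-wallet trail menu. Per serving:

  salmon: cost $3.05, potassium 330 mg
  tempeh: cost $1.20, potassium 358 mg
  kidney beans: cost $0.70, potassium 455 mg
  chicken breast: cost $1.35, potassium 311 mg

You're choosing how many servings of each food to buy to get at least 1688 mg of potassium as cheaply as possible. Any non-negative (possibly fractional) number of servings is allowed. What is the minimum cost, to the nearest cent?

$2.60

Cost per mg of potassium: kidney beans $0.0015, tempeh $0.0034, chicken breast $0.0043, salmon $0.0092.
With no serving limits, use only kidney beans: 1688 mg / 455 mg = 3.71 servings × $0.70 = $2.60.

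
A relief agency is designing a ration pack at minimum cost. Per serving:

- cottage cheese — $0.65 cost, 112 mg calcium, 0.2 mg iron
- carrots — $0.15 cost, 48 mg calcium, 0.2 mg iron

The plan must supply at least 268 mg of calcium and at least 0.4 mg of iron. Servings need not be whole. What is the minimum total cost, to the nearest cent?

$0.84

A basic optimal solution has at most two foods positive. Try each food alone and each pair with both targets met exactly.
cottage cheese only: max(268/112, 0.4/0.2) = 2.393 servings → $1.56.
carrots only: max(268/48, 0.4/0.2) = 5.583 servings → $0.84.
cottage cheese + carrots: intersection lies outside the first quadrant.
So the least-cost plan costs $0.84.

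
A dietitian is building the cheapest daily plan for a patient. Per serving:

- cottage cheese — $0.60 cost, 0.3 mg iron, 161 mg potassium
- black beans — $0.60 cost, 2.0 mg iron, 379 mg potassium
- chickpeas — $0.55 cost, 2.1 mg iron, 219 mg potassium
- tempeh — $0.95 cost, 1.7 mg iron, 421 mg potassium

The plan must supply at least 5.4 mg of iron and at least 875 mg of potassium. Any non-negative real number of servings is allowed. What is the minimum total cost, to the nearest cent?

$1.55

Compare the cost at each extreme point of the feasible region.
cottage cheese only: max(5.4/0.3, 875/161) = 18 servings → $10.80.
black beans only: max(5.4/2.0, 875/379) = 2.7 servings → $1.62.
chickpeas only: max(5.4/2.1, 875/219) = 3.995 servings → $2.20.
tempeh only: max(5.4/1.7, 875/421) = 3.176 servings → $3.02.
cottage cheese + black beans: the both-tight solution has a negative serving — not a feasible corner.
cottage cheese + chickpeas with both tight: 2.404 servings and 2.228 servings → $2.67.
cottage cheese + tempeh: intersection lies outside the first quadrant.
black beans + chickpeas with both tight: 1.83 servings and 0.8287 servings → $1.55.
black beans + tempeh: intersection lies outside the first quadrant.
chickpeas + tempeh with both tight: 1.536 servings and 1.28 servings → $2.06.
The minimum over all feasible corners is $1.55.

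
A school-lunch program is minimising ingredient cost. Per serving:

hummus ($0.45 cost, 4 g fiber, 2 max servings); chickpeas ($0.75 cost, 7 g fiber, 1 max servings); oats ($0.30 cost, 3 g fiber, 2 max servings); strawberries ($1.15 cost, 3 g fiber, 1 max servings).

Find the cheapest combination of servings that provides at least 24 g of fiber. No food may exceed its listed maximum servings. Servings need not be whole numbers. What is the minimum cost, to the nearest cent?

$3.40

Cost per g of fiber: oats $0.1000, chickpeas $0.1071, hummus $0.1125, strawberries $0.3833.
Take 2 servings of oats: +6.0 g fiber for $0.60 (total $0.60, still need 18.0 g).
Take 1 serving of chickpeas: +7.0 g fiber for $0.75 (total $1.35, still need 11.0 g).
Take 2 servings of hummus: +8.0 g fiber for $0.90 (total $2.25, still need 3.0 g).
Take 1 serving of strawberries: +3.0 g fiber for $1.15 (total $3.40, still need 0.0 g).
Filling from the cheapest source first is optimal under one linear minimum: $3.40.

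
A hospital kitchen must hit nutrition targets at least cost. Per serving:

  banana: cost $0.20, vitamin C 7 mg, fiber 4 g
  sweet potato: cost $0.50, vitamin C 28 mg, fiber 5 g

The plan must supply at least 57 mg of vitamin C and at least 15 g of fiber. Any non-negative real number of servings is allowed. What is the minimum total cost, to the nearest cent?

The cheapest plan sits at a corner of the feasible region — with two constraints it uses at most two foods.
banana only: max(57/7, 15/4) = 8.143 servings → $1.63.
sweet potato only: max(57/28, 15/5) = 3 servings → $1.50.
banana + sweet potato with both tight: 1.753 servings and 1.597 servings → $1.15.
The minimum over all feasible corners is $1.15.

$1.15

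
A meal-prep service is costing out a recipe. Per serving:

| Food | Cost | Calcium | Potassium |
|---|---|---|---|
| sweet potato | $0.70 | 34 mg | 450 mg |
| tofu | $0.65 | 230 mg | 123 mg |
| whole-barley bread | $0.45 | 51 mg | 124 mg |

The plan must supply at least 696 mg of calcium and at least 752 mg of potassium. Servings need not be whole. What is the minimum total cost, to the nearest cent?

An LP optimum is at a vertex; with two nutrient constraints at most two foods are used. Check each candidate.
sweet potato only: max(696/34, 752/450) = 20.47 servings → $14.33.
tofu only: max(696/230, 752/123) = 6.114 servings → $3.97.
whole-barley bread only: max(696/51, 752/124) = 13.65 servings → $6.14.
sweet potato + tofu with both tight: 0.8795 servings and 2.896 servings → $2.50.
sweet potato + whole-barley bread: intersection lies outside the first quadrant.
tofu + whole-barley bread with both tight: 2.155 servings and 3.926 servings → $3.17.
The minimum over all feasible corners is $2.50.

$2.50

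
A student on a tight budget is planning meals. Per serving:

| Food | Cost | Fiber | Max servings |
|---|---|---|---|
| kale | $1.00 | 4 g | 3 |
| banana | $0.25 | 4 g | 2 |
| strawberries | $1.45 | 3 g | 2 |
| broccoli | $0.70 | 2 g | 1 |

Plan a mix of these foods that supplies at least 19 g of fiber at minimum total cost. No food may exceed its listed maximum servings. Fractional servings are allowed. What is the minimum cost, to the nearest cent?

Cost per g of fiber: banana $0.0625, kale $0.2500, broccoli $0.3500, strawberries $0.4833.
Take 2 servings of banana: +8.0 g fiber for $0.50 (total $0.50, still need 11.0 g).
Take 2.75 servings of kale: +11.0 g fiber for $2.75 (total $3.25, still need 0.0 g).
Filling from the cheapest source first is optimal under one linear minimum: $3.25.

$3.25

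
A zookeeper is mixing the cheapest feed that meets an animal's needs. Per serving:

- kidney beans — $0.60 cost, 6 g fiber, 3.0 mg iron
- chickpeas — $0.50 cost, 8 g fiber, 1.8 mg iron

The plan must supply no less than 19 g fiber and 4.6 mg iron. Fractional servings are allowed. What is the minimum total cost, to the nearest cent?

kidney beans only: max(19/6, 4.6/3.0) = 3.167 servings → $1.90.
chickpeas only: max(19/8, 4.6/1.8) = 2.556 servings → $1.28.
kidney beans + chickpeas with both tight: 0.197 servings and 2.227 servings → $1.23.
So the least-cost plan costs $1.23.

$1.23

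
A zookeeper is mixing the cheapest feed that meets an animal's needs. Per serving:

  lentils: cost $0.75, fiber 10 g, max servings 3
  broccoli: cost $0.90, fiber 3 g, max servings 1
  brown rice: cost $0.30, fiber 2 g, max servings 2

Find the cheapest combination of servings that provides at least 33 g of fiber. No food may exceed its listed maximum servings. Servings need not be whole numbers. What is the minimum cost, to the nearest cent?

$2.70

Cost per g of fiber: lentils $0.0750, brown rice $0.1500, broccoli $0.3000.
Take 3 servings of lentils: +30.0 g fiber for $2.25 (total $2.25, still need 3.0 g).
Take 1.5 servings of brown rice: +3.0 g fiber for $0.45 (total $2.70, still need 0.0 g).
Filling from the cheapest source first is optimal under one linear minimum: $2.70.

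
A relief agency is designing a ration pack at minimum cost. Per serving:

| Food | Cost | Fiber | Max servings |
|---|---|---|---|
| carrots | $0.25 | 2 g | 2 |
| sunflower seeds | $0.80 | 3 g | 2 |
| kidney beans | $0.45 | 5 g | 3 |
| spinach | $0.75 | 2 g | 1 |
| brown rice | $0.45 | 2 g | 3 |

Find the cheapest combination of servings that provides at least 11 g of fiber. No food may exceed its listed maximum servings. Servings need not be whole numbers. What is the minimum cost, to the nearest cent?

$0.99

Cost per g of fiber: kidney beans $0.0900, carrots $0.1250, brown rice $0.2250, sunflower seeds $0.2667, spinach $0.3750.
Take 2.2 servings of kidney beans: +11.0 g fiber for $0.99 (total $0.99, still need 0.0 g).
Filling from the cheapest source first is optimal under one linear minimum: $0.99.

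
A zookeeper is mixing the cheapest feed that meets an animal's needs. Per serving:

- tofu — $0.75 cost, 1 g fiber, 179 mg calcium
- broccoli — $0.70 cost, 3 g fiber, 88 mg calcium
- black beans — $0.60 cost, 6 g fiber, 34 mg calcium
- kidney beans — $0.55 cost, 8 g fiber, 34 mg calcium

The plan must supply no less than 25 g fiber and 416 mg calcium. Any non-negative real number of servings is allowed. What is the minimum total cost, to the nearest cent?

An LP optimum is at a vertex; with two nutrient constraints at most two foods are used. Check each candidate.
tofu only: max(25/1, 416/179) = 25 servings → $18.75.
broccoli only: max(25/3, 416/88) = 8.333 servings → $5.83.
black beans only: max(25/6, 416/34) = 12.24 servings → $7.34.
kidney beans only: max(25/8, 416/34) = 12.24 servings → $6.73.
tofu + broccoli: the both-tight solution has a negative serving — not a feasible corner.
tofu + black beans with both tight: 1.583 servings and 3.903 servings → $3.53.
tofu + kidney beans with both tight: 1.773 servings and 2.903 servings → $2.93.
broccoli + black beans with both tight: 3.864 servings and 2.235 servings → $4.05.
broccoli + kidney beans with both tight: 4.116 servings and 1.581 servings → $3.75.
black beans + kidney beans: the both-tight solution has a negative serving — not a feasible corner.
So the least-cost plan costs $2.93.

$2.93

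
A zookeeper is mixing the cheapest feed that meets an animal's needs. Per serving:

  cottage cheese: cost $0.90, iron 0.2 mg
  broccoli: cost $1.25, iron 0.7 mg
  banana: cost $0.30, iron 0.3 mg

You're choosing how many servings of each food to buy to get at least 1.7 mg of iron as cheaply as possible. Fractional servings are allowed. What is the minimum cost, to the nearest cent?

$1.70

Cost per mg of iron: banana $1.0000, broccoli $1.7857, cottage cheese $4.5000.
With no serving limits, use only banana: 1.7 mg / 0.3 mg = 5.667 servings × $0.30 = $1.70.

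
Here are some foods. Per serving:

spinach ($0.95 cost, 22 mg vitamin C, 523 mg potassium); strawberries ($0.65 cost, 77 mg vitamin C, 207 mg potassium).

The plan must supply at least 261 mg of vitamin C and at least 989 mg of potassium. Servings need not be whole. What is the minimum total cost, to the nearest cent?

$2.68

Minimising a linear cost over {vitamin C ≥ 261, potassium ≥ 989, servings ≥ 0} — the optimum is at a vertex, using one or two foods.
spinach only: max(261/22, 989/523) = 11.86 servings → $11.27.
strawberries only: max(261/77, 989/207) = 4.778 servings → $3.11.
spinach + strawberries with both tight: 0.6195 servings and 3.213 servings → $2.68.
The minimum over all feasible corners is $2.68.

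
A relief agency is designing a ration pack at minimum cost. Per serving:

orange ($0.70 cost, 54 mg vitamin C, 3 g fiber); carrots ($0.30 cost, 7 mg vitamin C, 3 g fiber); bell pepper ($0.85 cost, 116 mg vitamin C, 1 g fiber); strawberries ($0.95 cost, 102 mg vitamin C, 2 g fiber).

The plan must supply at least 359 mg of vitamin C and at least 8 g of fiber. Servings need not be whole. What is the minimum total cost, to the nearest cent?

With two linear requirements the optimum uses one or two foods; enumerate the corners.
orange only: max(359/54, 8/3) = 6.648 servings → $4.65.
carrots only: max(359/7, 8/3) = 51.29 servings → $15.39.
bell pepper only: max(359/116, 8/1) = 8 servings → $6.80.
strawberries only: max(359/102, 8/2) = 4 servings → $3.80.
orange + carrots: the both-tight solution has a negative serving — not a feasible corner.
orange + bell pepper with both tight: 1.935 servings and 2.194 servings → $3.22.
orange + strawberries with both tight: 0.4949 servings and 3.258 servings → $3.44.
carrots + bell pepper with both tight: 1.669 servings and 2.994 servings → $3.05.
carrots + strawberries with both tight: 0.3356 servings and 3.497 servings → $3.42.
bell pepper + strawberries: intersection lies outside the first quadrant.
Cheapest feasible corner: $3.05.

$3.05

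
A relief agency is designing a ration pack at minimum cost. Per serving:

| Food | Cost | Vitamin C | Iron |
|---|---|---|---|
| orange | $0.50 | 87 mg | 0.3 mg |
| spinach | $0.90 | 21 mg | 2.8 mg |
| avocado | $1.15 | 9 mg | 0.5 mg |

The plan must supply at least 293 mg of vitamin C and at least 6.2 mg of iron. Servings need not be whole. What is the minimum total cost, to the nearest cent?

$3.17

A basic optimal solution has at most two foods positive. Try each food alone and each pair with both targets met exactly.
orange only: max(293/87, 6.2/0.3) = 20.67 servings → $10.33.
spinach only: max(293/21, 6.2/2.8) = 13.95 servings → $12.56.
avocado only: max(293/9, 6.2/0.5) = 32.56 servings → $37.44.
orange + spinach with both tight: 2.909 servings and 1.903 servings → $3.17.
orange + avocado with both tight: 2.223 servings and 11.07 servings → $13.84.
spinach + avocado with both targets exact would need a negative amount; discard.
So the least-cost plan costs $3.17.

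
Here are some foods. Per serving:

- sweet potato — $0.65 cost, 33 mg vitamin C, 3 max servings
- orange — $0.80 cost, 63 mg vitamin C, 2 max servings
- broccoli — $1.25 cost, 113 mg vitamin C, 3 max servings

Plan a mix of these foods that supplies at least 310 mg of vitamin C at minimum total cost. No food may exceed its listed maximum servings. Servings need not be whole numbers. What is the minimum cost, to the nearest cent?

Cost per mg of vitamin C: broccoli $0.0111, orange $0.0127, sweet potato $0.0197.
Take 2.743 servings of broccoli: +310.0 mg vitamin C for $3.43 (total $3.43, still need 0.0 mg).
Greedy by cheapest-per-mg is optimal for a single linear constraint, so the minimum cost is $3.43.

$3.43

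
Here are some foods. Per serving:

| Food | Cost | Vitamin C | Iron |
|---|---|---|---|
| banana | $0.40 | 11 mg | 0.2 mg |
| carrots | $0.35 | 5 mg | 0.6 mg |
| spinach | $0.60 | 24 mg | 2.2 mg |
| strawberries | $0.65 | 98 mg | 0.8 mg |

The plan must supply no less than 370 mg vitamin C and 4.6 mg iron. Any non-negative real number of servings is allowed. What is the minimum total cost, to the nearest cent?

$2.80

Minimising a linear cost over {vitamin C ≥ 370, iron ≥ 4.6, servings ≥ 0} — the optimum is at a vertex, using one or two foods.
banana only: max(370/11, 4.6/0.2) = 33.64 servings → $13.45.
carrots only: max(370/5, 4.6/0.6) = 74 servings → $25.90.
spinach only: max(370/24, 4.6/2.2) = 15.42 servings → $9.25.
strawberries only: max(370/98, 4.6/0.8) = 5.75 servings → $3.74.
banana + carrots: the both-tight solution has a negative serving — not a feasible corner.
banana + spinach: intersection lies outside the first quadrant.
banana + strawberries with both tight: 14.33 servings and 2.167 servings → $7.14.
carrots + spinach: the both-tight solution has a negative serving — not a feasible corner.
carrots + strawberries with both tight: 2.825 servings and 3.631 servings → $3.35.
spinach + strawberries with both tight: 0.7882 servings and 3.582 servings → $2.80.
So the least-cost plan costs $2.80.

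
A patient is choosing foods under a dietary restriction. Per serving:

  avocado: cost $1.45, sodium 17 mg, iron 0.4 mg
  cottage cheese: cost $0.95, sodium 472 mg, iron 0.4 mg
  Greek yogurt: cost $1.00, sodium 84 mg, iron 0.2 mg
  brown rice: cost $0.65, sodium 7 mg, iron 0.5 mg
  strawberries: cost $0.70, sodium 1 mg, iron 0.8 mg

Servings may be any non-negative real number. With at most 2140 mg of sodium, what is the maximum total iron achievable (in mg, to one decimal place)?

Iron per mg sodium: strawberries 0.8, brown rice 0.07143, avocado 0.02353, Greek yogurt 0.002381, cottage cheese 0.0008475.
With no serving limits, spend the whole sodium allowance on strawberries: 2140 mg / 1 mg × 0.8 mg = 1712.0 mg.

1712.0 mg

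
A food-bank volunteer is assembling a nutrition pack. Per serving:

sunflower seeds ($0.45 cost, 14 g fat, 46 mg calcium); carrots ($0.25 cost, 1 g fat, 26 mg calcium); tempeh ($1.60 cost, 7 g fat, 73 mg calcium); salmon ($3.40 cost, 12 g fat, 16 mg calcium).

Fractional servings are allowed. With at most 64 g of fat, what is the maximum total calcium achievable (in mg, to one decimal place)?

Calcium per g fat: carrots 26, tempeh 10.43, sunflower seeds 3.286, salmon 1.333.
With no serving limits, spend the whole fat allowance on carrots: 64 g / 1 g × 26 mg = 1664.0 mg.

1664.0 mg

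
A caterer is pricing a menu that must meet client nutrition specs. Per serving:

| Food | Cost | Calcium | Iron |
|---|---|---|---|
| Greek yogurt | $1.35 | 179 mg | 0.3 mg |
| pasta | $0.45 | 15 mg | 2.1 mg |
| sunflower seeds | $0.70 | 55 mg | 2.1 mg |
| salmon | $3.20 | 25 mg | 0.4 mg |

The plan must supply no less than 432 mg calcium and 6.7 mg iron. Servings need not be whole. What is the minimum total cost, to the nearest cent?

$4.11

For a min-cost LP with two ≥-constraints, a basic feasible solution has at most two positive variables.
Greek yogurt only: max(432/179, 6.7/0.3) = 22.33 servings → $30.15.
pasta only: max(432/15, 6.7/2.1) = 28.8 servings → $12.96.
sunflower seeds only: max(432/55, 6.7/2.1) = 7.855 servings → $5.50.
salmon only: max(432/25, 6.7/0.4) = 17.28 servings → $55.30.
Greek yogurt + pasta with both tight: 2.172 servings and 2.88 servings → $4.23.
Greek yogurt + sunflower seeds with both tight: 1.499 servings and 2.976 servings → $4.11.
Greek yogurt + salmon with both tight: 0.08268 servings and 16.69 servings → $53.51.
pasta + sunflower seeds: the both-tight solution has a negative serving — not a feasible corner.
pasta + salmon: intersection lies outside the first quadrant.
sunflower seeds + salmon: intersection lies outside the first quadrant.
So the least-cost plan costs $4.11.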